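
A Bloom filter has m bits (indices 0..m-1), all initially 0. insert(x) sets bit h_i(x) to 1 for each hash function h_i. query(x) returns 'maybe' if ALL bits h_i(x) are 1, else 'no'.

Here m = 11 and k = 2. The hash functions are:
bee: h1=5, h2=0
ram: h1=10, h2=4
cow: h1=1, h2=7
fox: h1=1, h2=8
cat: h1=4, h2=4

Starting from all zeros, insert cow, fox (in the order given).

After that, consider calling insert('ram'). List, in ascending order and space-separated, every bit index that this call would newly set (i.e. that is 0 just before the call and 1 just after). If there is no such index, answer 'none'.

Start: bits=00000000000
After insert 'cow': sets bits 1 7 -> bits=01000001000
After insert 'fox': sets bits 1 8 -> bits=01000001100
insert 'ram' would touch bits 4 10; currently bit4=0, bit10=0
Bits that are 0 among those (would change 0->1): 4 10

Answer: 4 10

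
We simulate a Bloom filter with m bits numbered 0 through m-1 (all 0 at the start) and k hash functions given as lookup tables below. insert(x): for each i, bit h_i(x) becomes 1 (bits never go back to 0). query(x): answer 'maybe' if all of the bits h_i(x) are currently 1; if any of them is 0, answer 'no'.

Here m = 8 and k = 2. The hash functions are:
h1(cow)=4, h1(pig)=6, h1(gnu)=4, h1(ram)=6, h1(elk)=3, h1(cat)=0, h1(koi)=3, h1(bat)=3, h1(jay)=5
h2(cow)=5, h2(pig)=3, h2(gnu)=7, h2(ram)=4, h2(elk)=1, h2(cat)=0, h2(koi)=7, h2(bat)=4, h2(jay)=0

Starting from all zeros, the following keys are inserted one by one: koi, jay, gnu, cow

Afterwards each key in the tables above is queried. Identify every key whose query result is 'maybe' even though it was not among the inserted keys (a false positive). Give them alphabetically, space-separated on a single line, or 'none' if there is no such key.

Start: bits=00000000
After insert 'koi': sets bits 3 7 -> bits=00010001
After insert 'jay': sets bits 0 5 -> bits=10010101
After insert 'gnu': sets bits 4 7 -> bits=10011101
After insert 'cow': sets bits 4 5 -> bits=10011101
Not inserted: bat cat elk pig ram — query each against bits=10011101:
query bat: checks bit3=1, bit4=1 (all 1) -> maybe => FALSE POSITIVE
query cat: checks bit0=1 (all 1) -> maybe => FALSE POSITIVE
query elk: checks bit1=0, bit3=1 (has a 0) -> no => not a false positive
query pig: checks bit3=1, bit6=0 (has a 0) -> no => not a false positive
query ram: checks bit4=1, bit6=0 (has a 0) -> no => not a false positive
False positives (alphabetical): bat cat

Answer: bat cat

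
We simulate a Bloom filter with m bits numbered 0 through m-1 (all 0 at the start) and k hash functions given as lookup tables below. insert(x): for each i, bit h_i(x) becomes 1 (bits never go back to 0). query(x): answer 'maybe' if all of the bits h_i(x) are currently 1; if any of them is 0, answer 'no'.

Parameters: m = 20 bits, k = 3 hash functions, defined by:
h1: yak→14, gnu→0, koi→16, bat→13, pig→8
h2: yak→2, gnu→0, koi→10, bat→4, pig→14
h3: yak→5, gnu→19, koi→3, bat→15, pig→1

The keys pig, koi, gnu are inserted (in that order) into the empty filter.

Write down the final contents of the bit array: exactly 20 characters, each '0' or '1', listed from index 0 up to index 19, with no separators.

Start: bits=00000000000000000000
After insert 'pig': sets bits 1 8 14 -> bits=01000000100000100000
After insert 'koi': sets bits 3 10 16 -> bits=01010000101000101000
After insert 'gnu': sets bits 0 19 -> bits=11010000101000101001

Answer: 11010000101000101001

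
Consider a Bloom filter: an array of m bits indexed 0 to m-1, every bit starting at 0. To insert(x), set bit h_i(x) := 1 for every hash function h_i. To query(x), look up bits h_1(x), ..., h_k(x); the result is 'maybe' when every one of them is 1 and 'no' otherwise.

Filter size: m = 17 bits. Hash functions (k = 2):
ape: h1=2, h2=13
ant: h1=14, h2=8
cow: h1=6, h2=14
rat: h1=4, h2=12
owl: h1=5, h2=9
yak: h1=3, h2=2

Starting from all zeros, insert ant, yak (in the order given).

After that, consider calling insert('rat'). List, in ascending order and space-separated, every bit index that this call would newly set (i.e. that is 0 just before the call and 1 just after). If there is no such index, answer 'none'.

Answer: 4 12

Derivation:
Start: bits=00000000000000000
After insert 'ant': sets bits 8 14 -> bits=00000000100000100
After insert 'yak': sets bits 2 3 -> bits=00110000100000100
insert 'rat' would touch bits 4 12; currently bit4=0, bit12=0
Bits that are 0 among those (would change 0->1): 4 12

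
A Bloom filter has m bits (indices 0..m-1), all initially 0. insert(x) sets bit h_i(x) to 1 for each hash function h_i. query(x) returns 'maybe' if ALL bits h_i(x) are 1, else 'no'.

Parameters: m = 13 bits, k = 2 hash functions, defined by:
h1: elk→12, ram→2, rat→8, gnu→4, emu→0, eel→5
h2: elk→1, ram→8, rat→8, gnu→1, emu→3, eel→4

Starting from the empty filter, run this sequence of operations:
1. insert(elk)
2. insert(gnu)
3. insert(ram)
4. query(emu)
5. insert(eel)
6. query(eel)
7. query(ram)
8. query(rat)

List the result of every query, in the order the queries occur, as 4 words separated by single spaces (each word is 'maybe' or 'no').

Answer: no maybe maybe maybe

Derivation:
Start: bits=0000000000000
Op 1: insert elk -> sets bits 1 12 -> bits=0100000000001
Op 2: insert gnu -> sets bits 1 4 -> bits=0100100000001
Op 3: insert ram -> sets bits 2 8 -> bits=0110100010001
Op 4: query emu -> checks bit0=0, bit3=0 (has a 0) -> no
Op 5: insert eel -> sets bits 4 5 -> bits=0110110010001
Op 6: query eel -> checks bit4=1, bit5=1 (all 1) -> maybe
Op 7: query ram -> checks bit2=1, bit8=1 (all 1) -> maybe
Op 8: query rat -> checks bit8=1 (all 1) -> maybe
Query results in order: no maybe maybe maybe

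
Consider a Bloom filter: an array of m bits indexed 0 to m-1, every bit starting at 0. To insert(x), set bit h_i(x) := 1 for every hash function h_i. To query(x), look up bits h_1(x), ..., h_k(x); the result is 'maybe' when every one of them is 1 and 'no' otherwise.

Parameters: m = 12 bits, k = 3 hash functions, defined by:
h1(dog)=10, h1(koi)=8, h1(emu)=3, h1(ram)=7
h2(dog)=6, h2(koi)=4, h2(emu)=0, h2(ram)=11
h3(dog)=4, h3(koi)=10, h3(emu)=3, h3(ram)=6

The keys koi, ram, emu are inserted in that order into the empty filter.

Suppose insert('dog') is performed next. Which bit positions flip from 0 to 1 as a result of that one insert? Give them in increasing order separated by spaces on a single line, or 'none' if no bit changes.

Answer: none

Derivation:
Start: bits=000000000000
After insert 'koi': sets bits 4 8 10 -> bits=000010001010
After insert 'ram': sets bits 6 7 11 -> bits=000010111011
After insert 'emu': sets bits 0 3 -> bits=100110111011
insert 'dog' would touch bits 4 6 10; currently bit4=1, bit6=1, bit10=1
Bits that are 0 among those (would change 0->1): none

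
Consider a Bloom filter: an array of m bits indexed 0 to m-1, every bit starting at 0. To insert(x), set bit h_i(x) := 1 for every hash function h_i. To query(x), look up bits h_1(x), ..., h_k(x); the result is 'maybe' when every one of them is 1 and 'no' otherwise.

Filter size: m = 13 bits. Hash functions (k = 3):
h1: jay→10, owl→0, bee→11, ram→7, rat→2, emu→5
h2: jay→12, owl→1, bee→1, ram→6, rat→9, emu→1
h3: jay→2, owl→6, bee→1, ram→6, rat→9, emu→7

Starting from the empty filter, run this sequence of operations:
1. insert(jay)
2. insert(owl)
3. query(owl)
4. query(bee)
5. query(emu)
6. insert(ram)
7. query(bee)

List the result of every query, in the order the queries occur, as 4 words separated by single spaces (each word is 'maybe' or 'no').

Start: bits=0000000000000
Op 1: insert jay -> sets bits 2 10 12 -> bits=0010000000101
Op 2: insert owl -> sets bits 0 1 6 -> bits=1110001000101
Op 3: query owl -> checks bit0=1, bit1=1, bit6=1 (all 1) -> maybe
Op 4: query bee -> checks bit1=1, bit11=0 (has a 0) -> no
Op 5: query emu -> checks bit1=1, bit5=0, bit7=0 (has a 0) -> no
Op 6: insert ram -> sets bits 6 7 -> bits=1110001100101
Op 7: query bee -> checks bit1=1, bit11=0 (has a 0) -> no
Query results in order: maybe no no no

Answer: maybe no no no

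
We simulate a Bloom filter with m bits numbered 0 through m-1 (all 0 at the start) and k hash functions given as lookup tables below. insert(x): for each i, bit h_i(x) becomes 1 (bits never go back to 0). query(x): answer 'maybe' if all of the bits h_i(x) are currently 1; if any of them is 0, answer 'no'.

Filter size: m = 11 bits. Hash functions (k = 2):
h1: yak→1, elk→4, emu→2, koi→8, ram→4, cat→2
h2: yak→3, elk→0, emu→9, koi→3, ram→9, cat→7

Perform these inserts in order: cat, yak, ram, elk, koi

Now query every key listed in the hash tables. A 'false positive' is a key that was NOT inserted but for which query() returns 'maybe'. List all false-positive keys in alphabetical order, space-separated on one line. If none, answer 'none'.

Start: bits=00000000000
After insert 'cat': sets bits 2 7 -> bits=00100001000
After insert 'yak': sets bits 1 3 -> bits=01110001000
After insert 'ram': sets bits 4 9 -> bits=01111001010
After insert 'elk': sets bits 0 4 -> bits=11111001010
After insert 'koi': sets bits 3 8 -> bits=11111001110
Not inserted: emu — query each against bits=11111001110:
query emu: checks bit2=1, bit9=1 (all 1) -> maybe => FALSE POSITIVE
False positives (alphabetical): emu

Answer: emu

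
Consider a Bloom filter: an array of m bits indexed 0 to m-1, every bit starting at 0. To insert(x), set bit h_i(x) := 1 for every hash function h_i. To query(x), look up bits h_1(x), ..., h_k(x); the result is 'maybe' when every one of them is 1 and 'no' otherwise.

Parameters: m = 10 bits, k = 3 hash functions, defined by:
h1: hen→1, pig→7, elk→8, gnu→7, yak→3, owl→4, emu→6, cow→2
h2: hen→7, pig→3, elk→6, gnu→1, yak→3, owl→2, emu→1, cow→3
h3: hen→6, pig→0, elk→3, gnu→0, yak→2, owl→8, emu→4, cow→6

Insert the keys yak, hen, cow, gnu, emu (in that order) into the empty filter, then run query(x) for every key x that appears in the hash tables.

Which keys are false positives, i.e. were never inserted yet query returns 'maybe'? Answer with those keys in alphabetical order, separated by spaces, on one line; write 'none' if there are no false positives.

Start: bits=0000000000
After insert 'yak': sets bits 2 3 -> bits=0011000000
After insert 'hen': sets bits 1 6 7 -> bits=0111001100
After insert 'cow': sets bits 2 3 6 -> bits=0111001100
After insert 'gnu': sets bits 0 1 7 -> bits=1111001100
After insert 'emu': sets bits 1 4 6 -> bits=1111101100
Not inserted: elk owl pig — query each against bits=1111101100:
query elk: checks bit3=1, bit6=1, bit8=0 (has a 0) -> no => not a false positive
query owl: checks bit2=1, bit4=1, bit8=0 (has a 0) -> no => not a false positive
query pig: checks bit0=1, bit3=1, bit7=1 (all 1) -> maybe => FALSE POSITIVE
False positives (alphabetical): pig

Answer: pig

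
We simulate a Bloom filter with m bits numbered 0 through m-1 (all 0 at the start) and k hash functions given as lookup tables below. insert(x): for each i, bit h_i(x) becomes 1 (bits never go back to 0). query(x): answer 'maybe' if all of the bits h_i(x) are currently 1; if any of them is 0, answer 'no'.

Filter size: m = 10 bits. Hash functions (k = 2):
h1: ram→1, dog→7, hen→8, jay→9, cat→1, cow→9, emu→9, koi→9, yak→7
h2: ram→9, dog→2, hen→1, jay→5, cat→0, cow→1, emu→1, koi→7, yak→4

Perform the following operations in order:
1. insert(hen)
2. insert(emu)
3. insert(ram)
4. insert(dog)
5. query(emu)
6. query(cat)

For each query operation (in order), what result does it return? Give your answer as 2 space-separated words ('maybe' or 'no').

Start: bits=0000000000
Op 1: insert hen -> sets bits 1 8 -> bits=0100000010
Op 2: insert emu -> sets bits 1 9 -> bits=0100000011
Op 3: insert ram -> sets bits 1 9 -> bits=0100000011
Op 4: insert dog -> sets bits 2 7 -> bits=0110000111
Op 5: query emu -> checks bit1=1, bit9=1 (all 1) -> maybe
Op 6: query cat -> checks bit0=0, bit1=1 (has a 0) -> no
Query results in order: maybe no

Answer: maybe no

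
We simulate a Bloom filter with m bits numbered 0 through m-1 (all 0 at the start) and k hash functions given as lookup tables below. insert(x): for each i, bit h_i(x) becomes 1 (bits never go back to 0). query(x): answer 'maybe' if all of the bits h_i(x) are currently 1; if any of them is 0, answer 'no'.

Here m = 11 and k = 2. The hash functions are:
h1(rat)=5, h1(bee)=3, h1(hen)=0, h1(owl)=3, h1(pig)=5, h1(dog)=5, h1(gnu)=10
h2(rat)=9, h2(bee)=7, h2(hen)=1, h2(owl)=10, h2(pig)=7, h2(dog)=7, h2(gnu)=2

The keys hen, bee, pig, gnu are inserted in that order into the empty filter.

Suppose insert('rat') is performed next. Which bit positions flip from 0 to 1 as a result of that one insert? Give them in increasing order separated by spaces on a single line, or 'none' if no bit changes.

Answer: 9

Derivation:
Start: bits=00000000000
After insert 'hen': sets bits 0 1 -> bits=11000000000
After insert 'bee': sets bits 3 7 -> bits=11010001000
After insert 'pig': sets bits 5 7 -> bits=11010101000
After insert 'gnu': sets bits 2 10 -> bits=11110101001
insert 'rat' would touch bits 5 9; currently bit5=1, bit9=0
Bits that are 0 among those (would change 0->1): 9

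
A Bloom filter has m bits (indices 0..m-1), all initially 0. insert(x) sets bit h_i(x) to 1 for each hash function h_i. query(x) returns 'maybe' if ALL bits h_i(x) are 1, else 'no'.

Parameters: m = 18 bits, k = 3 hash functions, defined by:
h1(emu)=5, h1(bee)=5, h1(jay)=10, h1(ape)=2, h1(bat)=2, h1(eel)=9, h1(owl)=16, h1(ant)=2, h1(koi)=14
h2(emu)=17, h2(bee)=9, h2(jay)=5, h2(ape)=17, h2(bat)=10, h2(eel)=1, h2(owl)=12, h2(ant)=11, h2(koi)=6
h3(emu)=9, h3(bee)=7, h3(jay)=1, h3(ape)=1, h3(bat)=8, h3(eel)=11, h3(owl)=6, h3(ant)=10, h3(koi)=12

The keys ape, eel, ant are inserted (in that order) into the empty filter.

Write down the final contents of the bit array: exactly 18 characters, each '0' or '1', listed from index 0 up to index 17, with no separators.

Answer: 011000000111000001

Derivation:
Start: bits=000000000000000000
After insert 'ape': sets bits 1 2 17 -> bits=011000000000000001
After insert 'eel': sets bits 1 9 11 -> bits=011000000101000001
After insert 'ant': sets bits 2 10 11 -> bits=011000000111000001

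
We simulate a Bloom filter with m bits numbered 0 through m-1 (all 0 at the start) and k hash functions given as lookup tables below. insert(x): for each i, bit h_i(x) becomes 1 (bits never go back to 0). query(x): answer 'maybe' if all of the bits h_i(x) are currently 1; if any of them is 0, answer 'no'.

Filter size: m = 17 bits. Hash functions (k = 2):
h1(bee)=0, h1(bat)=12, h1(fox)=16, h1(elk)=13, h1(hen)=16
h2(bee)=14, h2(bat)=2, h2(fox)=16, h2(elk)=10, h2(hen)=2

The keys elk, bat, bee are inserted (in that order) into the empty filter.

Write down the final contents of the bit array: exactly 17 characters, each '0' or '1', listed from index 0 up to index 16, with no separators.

Answer: 10100000001011100

Derivation:
Start: bits=00000000000000000
After insert 'elk': sets bits 10 13 -> bits=00000000001001000
After insert 'bat': sets bits 2 12 -> bits=00100000001011000
After insert 'bee': sets bits 0 14 -> bits=10100000001011100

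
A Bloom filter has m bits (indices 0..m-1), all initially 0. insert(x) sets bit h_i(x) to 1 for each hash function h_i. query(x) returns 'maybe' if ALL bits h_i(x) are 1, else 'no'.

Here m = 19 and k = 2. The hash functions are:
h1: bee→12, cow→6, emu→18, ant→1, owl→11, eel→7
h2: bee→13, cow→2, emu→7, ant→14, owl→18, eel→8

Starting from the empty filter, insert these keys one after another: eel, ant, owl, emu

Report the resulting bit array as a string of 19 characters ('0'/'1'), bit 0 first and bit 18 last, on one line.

Start: bits=0000000000000000000
After insert 'eel': sets bits 7 8 -> bits=0000000110000000000
After insert 'ant': sets bits 1 14 -> bits=0100000110000010000
After insert 'owl': sets bits 11 18 -> bits=0100000110010010001
After insert 'emu': sets bits 7 18 -> bits=0100000110010010001

Answer: 0100000110010010001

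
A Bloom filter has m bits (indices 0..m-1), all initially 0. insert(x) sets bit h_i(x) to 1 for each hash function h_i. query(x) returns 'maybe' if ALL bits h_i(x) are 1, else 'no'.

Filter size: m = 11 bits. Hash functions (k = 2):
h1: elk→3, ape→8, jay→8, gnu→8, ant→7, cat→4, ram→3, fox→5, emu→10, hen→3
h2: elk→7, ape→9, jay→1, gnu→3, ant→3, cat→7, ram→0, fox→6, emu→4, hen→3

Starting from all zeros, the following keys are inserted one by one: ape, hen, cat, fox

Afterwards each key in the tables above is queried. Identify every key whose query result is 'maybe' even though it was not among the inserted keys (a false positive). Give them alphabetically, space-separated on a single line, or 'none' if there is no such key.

Start: bits=00000000000
After insert 'ape': sets bits 8 9 -> bits=00000000110
After insert 'hen': sets bits 3 -> bits=00010000110
After insert 'cat': sets bits 4 7 -> bits=00011001110
After insert 'fox': sets bits 5 6 -> bits=00011111110
Not inserted: ant elk emu gnu jay ram — query each against bits=00011111110:
query ant: checks bit3=1, bit7=1 (all 1) -> maybe => FALSE POSITIVE
query elk: checks bit3=1, bit7=1 (all 1) -> maybe => FALSE POSITIVE
query emu: checks bit4=1, bit10=0 (has a 0) -> no => not a false positive
query gnu: checks bit3=1, bit8=1 (all 1) -> maybe => FALSE POSITIVE
query jay: checks bit1=0, bit8=1 (has a 0) -> no => not a false positive
query ram: checks bit0=0, bit3=1 (has a 0) -> no => not a false positive
False positives (alphabetical): ant elk gnu

Answer: ant elk gnu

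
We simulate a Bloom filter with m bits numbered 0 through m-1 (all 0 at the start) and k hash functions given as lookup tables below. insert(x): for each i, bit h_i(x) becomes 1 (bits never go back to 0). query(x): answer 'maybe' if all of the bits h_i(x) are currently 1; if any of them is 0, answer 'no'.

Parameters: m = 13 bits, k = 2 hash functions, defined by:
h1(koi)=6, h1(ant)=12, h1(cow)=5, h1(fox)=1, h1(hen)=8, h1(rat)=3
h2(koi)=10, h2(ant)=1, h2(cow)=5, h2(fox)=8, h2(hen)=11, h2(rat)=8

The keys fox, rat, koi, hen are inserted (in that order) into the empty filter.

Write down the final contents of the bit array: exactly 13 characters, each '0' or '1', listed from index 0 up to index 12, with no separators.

Answer: 0101001010110

Derivation:
Start: bits=0000000000000
After insert 'fox': sets bits 1 8 -> bits=0100000010000
After insert 'rat': sets bits 3 8 -> bits=0101000010000
After insert 'koi': sets bits 6 10 -> bits=0101001010100
After insert 'hen': sets bits 8 11 -> bits=0101001010110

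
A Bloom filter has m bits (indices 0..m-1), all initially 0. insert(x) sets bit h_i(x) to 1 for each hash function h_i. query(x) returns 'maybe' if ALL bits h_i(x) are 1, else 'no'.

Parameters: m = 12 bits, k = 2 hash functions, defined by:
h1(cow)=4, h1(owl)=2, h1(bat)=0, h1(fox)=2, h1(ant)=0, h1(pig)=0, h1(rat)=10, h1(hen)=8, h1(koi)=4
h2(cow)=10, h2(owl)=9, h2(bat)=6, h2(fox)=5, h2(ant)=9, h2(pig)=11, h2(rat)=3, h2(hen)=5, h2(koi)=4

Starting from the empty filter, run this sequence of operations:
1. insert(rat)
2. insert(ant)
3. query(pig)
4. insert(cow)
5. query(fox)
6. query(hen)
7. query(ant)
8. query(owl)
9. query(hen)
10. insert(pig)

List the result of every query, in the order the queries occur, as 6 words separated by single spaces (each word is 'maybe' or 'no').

Answer: no no no maybe no no

Derivation:
Start: bits=000000000000
Op 1: insert rat -> sets bits 3 10 -> bits=000100000010
Op 2: insert ant -> sets bits 0 9 -> bits=100100000110
Op 3: query pig -> checks bit0=1, bit11=0 (has a 0) -> no
Op 4: insert cow -> sets bits 4 10 -> bits=100110000110
Op 5: query fox -> checks bit2=0, bit5=0 (has a 0) -> no
Op 6: query hen -> checks bit5=0, bit8=0 (has a 0) -> no
Op 7: query ant -> checks bit0=1, bit9=1 (all 1) -> maybe
Op 8: query owl -> checks bit2=0, bit9=1 (has a 0) -> no
Op 9: query hen -> checks bit5=0, bit8=0 (has a 0) -> no
Op 10: insert pig -> sets bits 0 11 -> bits=100110000111
Query results in order: no no no maybe no no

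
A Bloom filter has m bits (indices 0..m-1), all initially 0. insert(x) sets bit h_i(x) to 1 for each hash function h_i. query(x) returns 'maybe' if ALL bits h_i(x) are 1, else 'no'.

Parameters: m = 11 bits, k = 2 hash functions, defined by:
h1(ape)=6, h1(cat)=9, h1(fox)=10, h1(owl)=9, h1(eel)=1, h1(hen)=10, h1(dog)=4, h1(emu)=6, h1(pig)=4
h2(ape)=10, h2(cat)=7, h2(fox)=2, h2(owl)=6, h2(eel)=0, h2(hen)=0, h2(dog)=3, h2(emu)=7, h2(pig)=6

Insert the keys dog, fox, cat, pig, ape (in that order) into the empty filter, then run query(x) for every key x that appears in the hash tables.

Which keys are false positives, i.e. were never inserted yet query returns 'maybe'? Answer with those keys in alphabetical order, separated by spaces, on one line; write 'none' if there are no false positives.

Start: bits=00000000000
After insert 'dog': sets bits 3 4 -> bits=00011000000
After insert 'fox': sets bits 2 10 -> bits=00111000001
After insert 'cat': sets bits 7 9 -> bits=00111001011
After insert 'pig': sets bits 4 6 -> bits=00111011011
After insert 'ape': sets bits 6 10 -> bits=00111011011
Not inserted: eel emu hen owl — query each against bits=00111011011:
query eel: checks bit0=0, bit1=0 (has a 0) -> no => not a false positive
query emu: checks bit6=1, bit7=1 (all 1) -> maybe => FALSE POSITIVE
query hen: checks bit0=0, bit10=1 (has a 0) -> no => not a false positive
query owl: checks bit6=1, bit9=1 (all 1) -> maybe => FALSE POSITIVE
False positives (alphabetical): emu owl

Answer: emu owl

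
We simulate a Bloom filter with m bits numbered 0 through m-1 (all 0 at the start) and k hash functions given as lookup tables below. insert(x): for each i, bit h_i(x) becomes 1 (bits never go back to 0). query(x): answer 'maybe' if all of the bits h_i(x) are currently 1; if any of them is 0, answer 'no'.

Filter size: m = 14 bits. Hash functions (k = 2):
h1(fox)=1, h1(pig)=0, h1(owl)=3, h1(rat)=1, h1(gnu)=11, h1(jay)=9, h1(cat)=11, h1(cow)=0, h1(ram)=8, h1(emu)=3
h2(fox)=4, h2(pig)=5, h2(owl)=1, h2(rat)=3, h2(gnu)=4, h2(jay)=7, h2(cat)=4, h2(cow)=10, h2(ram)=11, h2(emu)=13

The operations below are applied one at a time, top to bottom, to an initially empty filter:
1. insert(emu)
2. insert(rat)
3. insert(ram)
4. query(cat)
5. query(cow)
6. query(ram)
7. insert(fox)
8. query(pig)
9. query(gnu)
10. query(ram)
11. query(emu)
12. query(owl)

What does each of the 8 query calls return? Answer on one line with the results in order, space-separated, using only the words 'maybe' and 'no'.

Start: bits=00000000000000
Op 1: insert emu -> sets bits 3 13 -> bits=00010000000001
Op 2: insert rat -> sets bits 1 3 -> bits=01010000000001
Op 3: insert ram -> sets bits 8 11 -> bits=01010000100101
Op 4: query cat -> checks bit4=0, bit11=1 (has a 0) -> no
Op 5: query cow -> checks bit0=0, bit10=0 (has a 0) -> no
Op 6: query ram -> checks bit8=1, bit11=1 (all 1) -> maybe
Op 7: insert fox -> sets bits 1 4 -> bits=01011000100101
Op 8: query pig -> checks bit0=0, bit5=0 (has a 0) -> no
Op 9: query gnu -> checks bit4=1, bit11=1 (all 1) -> maybe
Op 10: query ram -> checks bit8=1, bit11=1 (all 1) -> maybe
Op 11: query emu -> checks bit3=1, bit13=1 (all 1) -> maybe
Op 12: query owl -> checks bit1=1, bit3=1 (all 1) -> maybe
Query results in order: no no maybe no maybe maybe maybe maybe

Answer: no no maybe no maybe maybe maybe maybe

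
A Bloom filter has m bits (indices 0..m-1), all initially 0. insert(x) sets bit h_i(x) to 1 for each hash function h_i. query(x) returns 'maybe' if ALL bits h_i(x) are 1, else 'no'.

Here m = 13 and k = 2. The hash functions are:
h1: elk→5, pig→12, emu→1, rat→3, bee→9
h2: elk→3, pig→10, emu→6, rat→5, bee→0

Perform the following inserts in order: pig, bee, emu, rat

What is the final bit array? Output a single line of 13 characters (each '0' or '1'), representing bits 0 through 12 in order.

Answer: 1101011001101

Derivation:
Start: bits=0000000000000
After insert 'pig': sets bits 10 12 -> bits=0000000000101
After insert 'bee': sets bits 0 9 -> bits=1000000001101
After insert 'emu': sets bits 1 6 -> bits=1100001001101
After insert 'rat': sets bits 3 5 -> bits=1101011001101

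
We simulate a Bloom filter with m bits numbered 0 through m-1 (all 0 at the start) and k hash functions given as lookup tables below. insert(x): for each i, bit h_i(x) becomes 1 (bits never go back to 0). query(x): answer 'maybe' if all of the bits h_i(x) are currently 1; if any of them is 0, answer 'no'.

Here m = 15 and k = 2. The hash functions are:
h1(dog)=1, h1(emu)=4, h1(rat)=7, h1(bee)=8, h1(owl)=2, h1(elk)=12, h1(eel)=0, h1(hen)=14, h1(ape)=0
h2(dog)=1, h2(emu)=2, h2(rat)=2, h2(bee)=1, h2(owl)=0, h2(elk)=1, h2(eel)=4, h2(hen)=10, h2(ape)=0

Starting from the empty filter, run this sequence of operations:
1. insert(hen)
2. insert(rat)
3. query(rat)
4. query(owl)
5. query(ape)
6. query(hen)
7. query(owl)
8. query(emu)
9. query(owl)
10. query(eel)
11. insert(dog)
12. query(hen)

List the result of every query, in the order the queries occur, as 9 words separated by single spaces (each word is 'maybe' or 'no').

Start: bits=000000000000000
Op 1: insert hen -> sets bits 10 14 -> bits=000000000010001
Op 2: insert rat -> sets bits 2 7 -> bits=001000010010001
Op 3: query rat -> checks bit2=1, bit7=1 (all 1) -> maybe
Op 4: query owl -> checks bit0=0, bit2=1 (has a 0) -> no
Op 5: query ape -> checks bit0=0 (has a 0) -> no
Op 6: query hen -> checks bit10=1, bit14=1 (all 1) -> maybe
Op 7: query owl -> checks bit0=0, bit2=1 (has a 0) -> no
Op 8: query emu -> checks bit2=1, bit4=0 (has a 0) -> no
Op 9: query owl -> checks bit0=0, bit2=1 (has a 0) -> no
Op 10: query eel -> checks bit0=0, bit4=0 (has a 0) -> no
Op 11: insert dog -> sets bits 1 -> bits=011000010010001
Op 12: query hen -> checks bit10=1, bit14=1 (all 1) -> maybe
Query results in order: maybe no no maybe no no no no maybe

Answer: maybe no no maybe no no no no maybe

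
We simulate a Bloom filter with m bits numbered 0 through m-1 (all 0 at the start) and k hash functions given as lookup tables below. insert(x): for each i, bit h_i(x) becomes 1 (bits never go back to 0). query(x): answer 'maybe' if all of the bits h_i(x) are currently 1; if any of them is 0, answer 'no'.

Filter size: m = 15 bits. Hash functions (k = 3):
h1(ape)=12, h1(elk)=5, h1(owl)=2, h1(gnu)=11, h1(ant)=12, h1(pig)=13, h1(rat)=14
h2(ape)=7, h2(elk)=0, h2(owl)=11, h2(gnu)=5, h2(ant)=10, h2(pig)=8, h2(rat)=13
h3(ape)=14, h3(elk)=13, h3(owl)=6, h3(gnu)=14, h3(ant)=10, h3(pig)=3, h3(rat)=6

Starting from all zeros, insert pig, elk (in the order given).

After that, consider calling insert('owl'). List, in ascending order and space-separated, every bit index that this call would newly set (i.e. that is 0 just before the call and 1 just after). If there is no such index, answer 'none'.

Start: bits=000000000000000
After insert 'pig': sets bits 3 8 13 -> bits=000100001000010
After insert 'elk': sets bits 0 5 13 -> bits=100101001000010
insert 'owl' would touch bits 2 6 11; currently bit2=0, bit6=0, bit11=0
Bits that are 0 among those (would change 0->1): 2 6 11

Answer: 2 6 11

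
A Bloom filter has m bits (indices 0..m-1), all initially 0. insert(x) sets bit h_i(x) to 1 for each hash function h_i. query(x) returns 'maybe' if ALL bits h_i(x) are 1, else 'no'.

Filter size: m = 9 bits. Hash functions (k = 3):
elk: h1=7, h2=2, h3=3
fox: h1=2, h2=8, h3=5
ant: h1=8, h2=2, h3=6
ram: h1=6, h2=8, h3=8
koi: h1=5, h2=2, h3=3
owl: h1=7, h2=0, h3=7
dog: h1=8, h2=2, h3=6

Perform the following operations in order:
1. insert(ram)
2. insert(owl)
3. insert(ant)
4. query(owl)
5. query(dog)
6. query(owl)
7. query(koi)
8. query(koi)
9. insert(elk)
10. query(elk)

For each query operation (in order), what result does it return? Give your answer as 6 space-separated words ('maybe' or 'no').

Answer: maybe maybe maybe no no maybe

Derivation:
Start: bits=000000000
Op 1: insert ram -> sets bits 6 8 -> bits=000000101
Op 2: insert owl -> sets bits 0 7 -> bits=100000111
Op 3: insert ant -> sets bits 2 6 8 -> bits=101000111
Op 4: query owl -> checks bit0=1, bit7=1 (all 1) -> maybe
Op 5: query dog -> checks bit2=1, bit6=1, bit8=1 (all 1) -> maybe
Op 6: query owl -> checks bit0=1, bit7=1 (all 1) -> maybe
Op 7: query koi -> checks bit2=1, bit3=0, bit5=0 (has a 0) -> no
Op 8: query koi -> checks bit2=1, bit3=0, bit5=0 (has a 0) -> no
Op 9: insert elk -> sets bits 2 3 7 -> bits=101100111
Op 10: query elk -> checks bit2=1, bit3=1, bit7=1 (all 1) -> maybe
Query results in order: maybe maybe maybe no no maybe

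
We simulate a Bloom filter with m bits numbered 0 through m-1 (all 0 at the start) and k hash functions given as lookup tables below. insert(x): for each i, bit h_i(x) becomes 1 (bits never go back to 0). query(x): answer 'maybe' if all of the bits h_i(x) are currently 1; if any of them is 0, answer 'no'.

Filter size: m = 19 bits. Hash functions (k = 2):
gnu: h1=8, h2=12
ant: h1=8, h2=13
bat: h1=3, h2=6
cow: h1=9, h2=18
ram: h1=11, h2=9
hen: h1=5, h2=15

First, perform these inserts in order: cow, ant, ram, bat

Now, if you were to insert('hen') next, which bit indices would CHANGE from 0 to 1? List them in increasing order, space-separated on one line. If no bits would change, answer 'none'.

Answer: 5 15

Derivation:
Start: bits=0000000000000000000
After insert 'cow': sets bits 9 18 -> bits=0000000001000000001
After insert 'ant': sets bits 8 13 -> bits=0000000011000100001
After insert 'ram': sets bits 9 11 -> bits=0000000011010100001
After insert 'bat': sets bits 3 6 -> bits=0001001011010100001
insert 'hen' would touch bits 5 15; currently bit5=0, bit15=0
Bits that are 0 among those (would change 0->1): 5 15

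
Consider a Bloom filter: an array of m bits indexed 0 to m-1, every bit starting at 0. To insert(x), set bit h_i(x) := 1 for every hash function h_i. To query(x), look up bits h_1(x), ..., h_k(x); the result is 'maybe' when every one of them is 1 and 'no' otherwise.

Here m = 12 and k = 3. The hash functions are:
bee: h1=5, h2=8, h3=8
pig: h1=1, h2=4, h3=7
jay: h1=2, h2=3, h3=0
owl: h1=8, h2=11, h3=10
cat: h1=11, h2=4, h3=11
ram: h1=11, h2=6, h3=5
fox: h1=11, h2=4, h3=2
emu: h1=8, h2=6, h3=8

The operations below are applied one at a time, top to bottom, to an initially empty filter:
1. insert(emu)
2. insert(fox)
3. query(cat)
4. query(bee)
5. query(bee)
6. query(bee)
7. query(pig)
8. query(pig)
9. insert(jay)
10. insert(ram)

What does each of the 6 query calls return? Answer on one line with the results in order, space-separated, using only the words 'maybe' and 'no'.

Start: bits=000000000000
Op 1: insert emu -> sets bits 6 8 -> bits=000000101000
Op 2: insert fox -> sets bits 2 4 11 -> bits=001010101001
Op 3: query cat -> checks bit4=1, bit11=1 (all 1) -> maybe
Op 4: query bee -> checks bit5=0, bit8=1 (has a 0) -> no
Op 5: query bee -> checks bit5=0, bit8=1 (has a 0) -> no
Op 6: query bee -> checks bit5=0, bit8=1 (has a 0) -> no
Op 7: query pig -> checks bit1=0, bit4=1, bit7=0 (has a 0) -> no
Op 8: query pig -> checks bit1=0, bit4=1, bit7=0 (has a 0) -> no
Op 9: insert jay -> sets bits 0 2 3 -> bits=101110101001
Op 10: insert ram -> sets bits 5 6 11 -> bits=101111101001
Query results in order: maybe no no no no no

Answer: maybe no no no no no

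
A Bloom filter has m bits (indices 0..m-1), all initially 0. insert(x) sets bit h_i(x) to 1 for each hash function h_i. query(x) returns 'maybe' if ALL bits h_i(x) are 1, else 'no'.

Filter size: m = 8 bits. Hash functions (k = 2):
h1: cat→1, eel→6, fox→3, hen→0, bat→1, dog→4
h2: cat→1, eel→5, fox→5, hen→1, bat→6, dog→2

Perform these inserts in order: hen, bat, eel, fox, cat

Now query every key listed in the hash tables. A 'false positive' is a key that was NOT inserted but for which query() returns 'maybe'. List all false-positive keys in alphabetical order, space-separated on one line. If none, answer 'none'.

Answer: none

Derivation:
Start: bits=00000000
After insert 'hen': sets bits 0 1 -> bits=11000000
After insert 'bat': sets bits 1 6 -> bits=11000010
After insert 'eel': sets bits 5 6 -> bits=11000110
After insert 'fox': sets bits 3 5 -> bits=11010110
After insert 'cat': sets bits 1 -> bits=11010110
Not inserted: dog — query each against bits=11010110:
query dog: checks bit2=0, bit4=0 (has a 0) -> no => not a false positive
False positives (alphabetical): none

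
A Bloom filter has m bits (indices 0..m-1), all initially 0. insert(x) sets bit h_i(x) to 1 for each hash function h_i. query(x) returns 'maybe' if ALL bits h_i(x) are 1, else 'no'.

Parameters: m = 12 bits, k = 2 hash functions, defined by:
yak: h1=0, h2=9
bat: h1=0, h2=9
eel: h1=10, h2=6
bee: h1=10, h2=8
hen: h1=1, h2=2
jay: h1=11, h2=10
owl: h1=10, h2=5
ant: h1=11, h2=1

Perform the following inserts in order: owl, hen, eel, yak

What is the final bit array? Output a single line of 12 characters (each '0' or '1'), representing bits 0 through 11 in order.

Answer: 111001100110

Derivation:
Start: bits=000000000000
After insert 'owl': sets bits 5 10 -> bits=000001000010
After insert 'hen': sets bits 1 2 -> bits=011001000010
After insert 'eel': sets bits 6 10 -> bits=011001100010
After insert 'yak': sets bits 0 9 -> bits=111001100110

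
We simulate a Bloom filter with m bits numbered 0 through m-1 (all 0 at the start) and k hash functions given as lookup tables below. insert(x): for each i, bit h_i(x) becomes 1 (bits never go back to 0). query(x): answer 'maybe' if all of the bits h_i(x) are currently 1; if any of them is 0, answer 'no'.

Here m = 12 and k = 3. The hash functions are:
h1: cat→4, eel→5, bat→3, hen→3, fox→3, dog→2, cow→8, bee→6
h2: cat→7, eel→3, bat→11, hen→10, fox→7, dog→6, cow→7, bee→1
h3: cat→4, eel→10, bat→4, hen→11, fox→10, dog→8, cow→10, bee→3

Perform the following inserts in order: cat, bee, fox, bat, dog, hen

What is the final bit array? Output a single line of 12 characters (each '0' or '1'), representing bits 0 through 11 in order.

Answer: 011110111011

Derivation:
Start: bits=000000000000
After insert 'cat': sets bits 4 7 -> bits=000010010000
After insert 'bee': sets bits 1 3 6 -> bits=010110110000
After insert 'fox': sets bits 3 7 10 -> bits=010110110010
After insert 'bat': sets bits 3 4 11 -> bits=010110110011
After insert 'dog': sets bits 2 6 8 -> bits=011110111011
After insert 'hen': sets bits 3 10 11 -> bits=011110111011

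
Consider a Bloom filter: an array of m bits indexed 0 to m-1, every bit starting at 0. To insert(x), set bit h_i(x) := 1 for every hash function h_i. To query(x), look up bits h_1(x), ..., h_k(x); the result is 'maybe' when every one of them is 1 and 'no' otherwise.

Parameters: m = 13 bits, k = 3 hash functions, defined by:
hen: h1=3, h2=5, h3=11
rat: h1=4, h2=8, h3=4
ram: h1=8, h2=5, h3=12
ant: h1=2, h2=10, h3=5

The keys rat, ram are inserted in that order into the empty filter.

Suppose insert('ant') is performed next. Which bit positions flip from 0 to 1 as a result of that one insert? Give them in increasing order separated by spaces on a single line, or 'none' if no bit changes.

Answer: 2 10

Derivation:
Start: bits=0000000000000
After insert 'rat': sets bits 4 8 -> bits=0000100010000
After insert 'ram': sets bits 5 8 12 -> bits=0000110010001
insert 'ant' would touch bits 2 5 10; currently bit2=0, bit5=1, bit10=0
Bits that are 0 among those (would change 0->1): 2 10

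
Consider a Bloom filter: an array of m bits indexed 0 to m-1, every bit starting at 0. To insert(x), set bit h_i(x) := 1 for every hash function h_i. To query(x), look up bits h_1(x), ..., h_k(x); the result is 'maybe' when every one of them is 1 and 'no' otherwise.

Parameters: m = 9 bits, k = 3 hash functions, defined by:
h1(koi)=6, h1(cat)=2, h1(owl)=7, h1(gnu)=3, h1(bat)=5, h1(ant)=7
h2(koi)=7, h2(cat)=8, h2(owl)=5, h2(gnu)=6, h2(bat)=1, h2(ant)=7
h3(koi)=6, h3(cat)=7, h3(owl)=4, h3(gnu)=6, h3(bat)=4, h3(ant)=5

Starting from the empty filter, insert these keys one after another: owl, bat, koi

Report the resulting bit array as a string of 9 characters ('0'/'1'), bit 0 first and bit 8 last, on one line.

Start: bits=000000000
After insert 'owl': sets bits 4 5 7 -> bits=000011010
After insert 'bat': sets bits 1 4 5 -> bits=010011010
After insert 'koi': sets bits 6 7 -> bits=010011110

Answer: 010011110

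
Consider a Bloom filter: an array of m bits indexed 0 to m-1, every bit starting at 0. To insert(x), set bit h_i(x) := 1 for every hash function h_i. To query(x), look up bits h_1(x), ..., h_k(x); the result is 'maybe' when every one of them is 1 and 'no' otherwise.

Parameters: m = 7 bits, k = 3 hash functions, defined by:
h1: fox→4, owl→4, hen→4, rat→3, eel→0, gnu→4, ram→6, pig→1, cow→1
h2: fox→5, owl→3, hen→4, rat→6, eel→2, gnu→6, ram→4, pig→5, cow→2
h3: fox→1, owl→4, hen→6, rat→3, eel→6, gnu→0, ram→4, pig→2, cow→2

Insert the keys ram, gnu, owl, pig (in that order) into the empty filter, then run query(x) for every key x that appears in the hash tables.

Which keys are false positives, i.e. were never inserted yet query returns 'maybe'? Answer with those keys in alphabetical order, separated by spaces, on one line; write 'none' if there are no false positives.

Start: bits=0000000
After insert 'ram': sets bits 4 6 -> bits=0000101
After insert 'gnu': sets bits 0 4 6 -> bits=1000101
After insert 'owl': sets bits 3 4 -> bits=1001101
After insert 'pig': sets bits 1 2 5 -> bits=1111111
Not inserted: cow eel fox hen rat — query each against bits=1111111:
query cow: checks bit1=1, bit2=1 (all 1) -> maybe => FALSE POSITIVE
query eel: checks bit0=1, bit2=1, bit6=1 (all 1) -> maybe => FALSE POSITIVE
query fox: checks bit1=1, bit4=1, bit5=1 (all 1) -> maybe => FALSE POSITIVE
query hen: checks bit4=1, bit6=1 (all 1) -> maybe => FALSE POSITIVE
query rat: checks bit3=1, bit6=1 (all 1) -> maybe => FALSE POSITIVE
False positives (alphabetical): cow eel fox hen rat

Answer: cow eel fox hen rat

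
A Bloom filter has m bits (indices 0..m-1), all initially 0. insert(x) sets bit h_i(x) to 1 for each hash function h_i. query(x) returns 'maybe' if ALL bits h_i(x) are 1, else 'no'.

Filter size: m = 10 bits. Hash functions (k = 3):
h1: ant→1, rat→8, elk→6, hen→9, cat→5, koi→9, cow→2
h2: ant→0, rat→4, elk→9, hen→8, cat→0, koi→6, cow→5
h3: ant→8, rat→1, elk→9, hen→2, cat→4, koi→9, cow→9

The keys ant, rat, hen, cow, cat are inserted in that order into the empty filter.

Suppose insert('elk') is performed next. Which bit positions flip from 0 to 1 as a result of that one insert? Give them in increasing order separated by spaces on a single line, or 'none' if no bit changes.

Answer: 6

Derivation:
Start: bits=0000000000
After insert 'ant': sets bits 0 1 8 -> bits=1100000010
After insert 'rat': sets bits 1 4 8 -> bits=1100100010
After insert 'hen': sets bits 2 8 9 -> bits=1110100011
After insert 'cow': sets bits 2 5 9 -> bits=1110110011
After insert 'cat': sets bits 0 4 5 -> bits=1110110011
insert 'elk' would touch bits 6 9; currently bit6=0, bit9=1
Bits that are 0 among those (would change 0->1): 6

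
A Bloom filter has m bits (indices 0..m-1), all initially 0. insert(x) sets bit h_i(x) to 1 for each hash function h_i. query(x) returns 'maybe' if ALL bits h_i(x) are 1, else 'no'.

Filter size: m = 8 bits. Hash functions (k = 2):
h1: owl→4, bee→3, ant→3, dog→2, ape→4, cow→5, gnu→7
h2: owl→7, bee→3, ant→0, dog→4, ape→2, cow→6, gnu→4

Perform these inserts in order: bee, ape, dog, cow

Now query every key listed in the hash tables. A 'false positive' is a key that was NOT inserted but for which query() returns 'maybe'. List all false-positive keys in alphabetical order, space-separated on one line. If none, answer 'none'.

Answer: none

Derivation:
Start: bits=00000000
After insert 'bee': sets bits 3 -> bits=00010000
After insert 'ape': sets bits 2 4 -> bits=00111000
After insert 'dog': sets bits 2 4 -> bits=00111000
After insert 'cow': sets bits 5 6 -> bits=00111110
Not inserted: ant gnu owl — query each against bits=00111110:
query ant: checks bit0=0, bit3=1 (has a 0) -> no => not a false positive
query gnu: checks bit4=1, bit7=0 (has a 0) -> no => not a false positive
query owl: checks bit4=1, bit7=0 (has a 0) -> no => not a false positive
False positives (alphabetical): none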